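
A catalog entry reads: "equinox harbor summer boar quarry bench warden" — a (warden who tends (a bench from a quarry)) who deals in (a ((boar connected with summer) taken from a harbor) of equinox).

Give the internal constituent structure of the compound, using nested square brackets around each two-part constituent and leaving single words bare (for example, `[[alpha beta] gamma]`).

[[equinox [harbor [summer boar]]] [[quarry bench] warden]]

Whole compound: head "warden" (specifically "quarry bench warden"), modifier "equinox harbor summer boar".
"equinox harbor summer boar" → head "boar" (specifically "harbor summer boar"), modifier "equinox".
"harbor summer boar" → head "boar" (specifically "summer boar"), modifier "harbor".
"summer boar" → head "boar", modifier "summer".
"quarry bench warden" → head "warden", modifier "quarry bench".
"quarry bench" → head "bench", modifier "quarry".
Putting it together: [[equinox [harbor [summer boar]]] [[quarry bench] warden]].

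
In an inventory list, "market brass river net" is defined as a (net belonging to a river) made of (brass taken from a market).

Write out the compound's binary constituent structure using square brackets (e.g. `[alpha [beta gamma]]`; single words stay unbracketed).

[[market brass] [river net]]

The outermost head in the paraphrase is "net" (specifically "river net"), modified by "market brass".
Inside "market brass": head "brass", modifier "market".
Inside "river net": head "net", modifier "river".
Putting it together: [[market brass] [river net]].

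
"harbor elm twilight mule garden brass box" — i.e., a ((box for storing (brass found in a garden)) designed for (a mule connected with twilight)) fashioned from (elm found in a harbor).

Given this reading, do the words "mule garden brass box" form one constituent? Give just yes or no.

The top-level split is [harbor elm] [twilight mule garden brass box]; the full structure is [[harbor elm] [[twilight mule] [[garden brass] box]]].
"mule garden brass box" straddles a constituent boundary, so it is not a single unit.

no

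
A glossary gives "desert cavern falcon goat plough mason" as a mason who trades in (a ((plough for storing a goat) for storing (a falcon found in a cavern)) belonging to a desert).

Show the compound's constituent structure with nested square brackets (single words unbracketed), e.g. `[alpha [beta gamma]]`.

[[desert [[cavern falcon] [goat plough]]] mason]

The outermost head in the paraphrase is "mason", modified by "desert cavern falcon goat plough".
Inside "desert cavern falcon goat plough": head "plough" (specifically "cavern falcon goat plough"), modifier "desert".
Inside "cavern falcon goat plough": head "plough" (specifically "goat plough"), modifier "cavern falcon".
Inside "cavern falcon": head "falcon", modifier "cavern".
Inside "goat plough": head "plough", modifier "goat".
Assembled: [[desert [[cavern falcon] [goat plough]]] mason].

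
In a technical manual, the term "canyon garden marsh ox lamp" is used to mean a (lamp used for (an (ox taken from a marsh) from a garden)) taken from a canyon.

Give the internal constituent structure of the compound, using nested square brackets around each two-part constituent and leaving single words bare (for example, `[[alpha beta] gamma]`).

[canyon [[garden [marsh ox]] lamp]]

The outermost head in the paraphrase is "lamp" (specifically "garden marsh ox lamp"), modified by "canyon".
Inside "garden marsh ox lamp": head "lamp", modifier "garden marsh ox".
Inside "garden marsh ox": head "ox" (specifically "marsh ox"), modifier "garden".
Inside "marsh ox": head "ox", modifier "marsh".
Putting it together: [canyon [[garden [marsh ox]] lamp]].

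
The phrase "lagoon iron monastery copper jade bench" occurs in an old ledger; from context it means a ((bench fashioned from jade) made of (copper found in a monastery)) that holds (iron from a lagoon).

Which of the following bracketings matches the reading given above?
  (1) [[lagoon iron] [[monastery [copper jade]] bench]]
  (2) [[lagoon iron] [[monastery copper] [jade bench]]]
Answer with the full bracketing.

[[lagoon iron] [[monastery copper] [jade bench]]]

The paraphrase's head is the "bench" part ("monastery copper jade bench"); its modifier is "lagoon iron".
That top-level split, carried through the inner groups, gives [[lagoon iron] [[monastery copper] [jade bench]]].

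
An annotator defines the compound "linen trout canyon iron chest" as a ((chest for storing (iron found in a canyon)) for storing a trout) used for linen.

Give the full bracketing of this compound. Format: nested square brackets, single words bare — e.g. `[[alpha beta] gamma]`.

Overall it is a kind of chest (specifically "trout canyon iron chest"); the modifier is "linen".
"trout canyon iron chest" → head "chest" (specifically "canyon iron chest"), modifier "trout".
"canyon iron chest" → head "chest", modifier "canyon iron".
"canyon iron" → head "iron", modifier "canyon".
So the structure is [linen [trout [[canyon iron] chest]]].

[linen [trout [[canyon iron] chest]]]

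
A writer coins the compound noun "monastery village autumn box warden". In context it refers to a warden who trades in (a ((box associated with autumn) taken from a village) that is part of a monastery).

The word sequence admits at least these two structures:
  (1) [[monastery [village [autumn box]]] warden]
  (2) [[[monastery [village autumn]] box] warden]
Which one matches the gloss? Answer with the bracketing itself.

[[monastery [village [autumn box]]] warden]

The paraphrase's head is the "warden" part ("warden"); its modifier is "monastery village autumn box".
That top-level split, carried through the inner groups, gives [[monastery [village [autumn box]]] warden].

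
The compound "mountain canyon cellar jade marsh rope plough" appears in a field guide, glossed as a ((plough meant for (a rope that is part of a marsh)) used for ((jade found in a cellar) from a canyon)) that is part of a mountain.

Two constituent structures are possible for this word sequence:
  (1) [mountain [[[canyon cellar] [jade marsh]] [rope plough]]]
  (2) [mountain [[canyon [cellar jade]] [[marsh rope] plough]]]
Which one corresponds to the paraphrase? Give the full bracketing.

[mountain [[canyon [cellar jade]] [[marsh rope] plough]]]

The paraphrase's head is the "plough" part ("canyon cellar jade marsh rope plough"); its modifier is "mountain".
That top-level split, carried through the inner groups, gives [mountain [[canyon [cellar jade]] [[marsh rope] plough]]].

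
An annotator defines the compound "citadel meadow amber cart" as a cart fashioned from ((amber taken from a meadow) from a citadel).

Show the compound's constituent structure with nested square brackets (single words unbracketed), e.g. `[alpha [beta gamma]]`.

[[citadel [meadow amber]] cart]

Whole compound: head "cart", modifier "citadel meadow amber".
Within "citadel meadow amber", the head is "amber" (specifically "meadow amber") and the modifier is "citadel".
Within "meadow amber", the head is "amber" and the modifier is "meadow".
So the structure is [[citadel [meadow amber]] cart].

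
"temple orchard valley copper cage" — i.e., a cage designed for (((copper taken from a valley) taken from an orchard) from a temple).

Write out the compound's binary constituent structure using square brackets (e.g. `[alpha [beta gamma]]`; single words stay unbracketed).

Overall it is a kind of cage; the modifier is "temple orchard valley copper".
"temple orchard valley copper" → head "copper" (specifically "orchard valley copper"), modifier "temple".
"orchard valley copper" → head "copper" (specifically "valley copper"), modifier "orchard".
"valley copper" → head "copper", modifier "valley".
Assembled: [[temple [orchard [valley copper]]] cage].

[[temple [orchard [valley copper]]] cage]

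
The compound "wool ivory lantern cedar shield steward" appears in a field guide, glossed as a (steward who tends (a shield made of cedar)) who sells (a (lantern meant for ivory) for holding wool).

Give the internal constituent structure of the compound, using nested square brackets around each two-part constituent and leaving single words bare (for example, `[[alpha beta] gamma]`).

Whole compound: head "steward" (specifically "cedar shield steward"), modifier "wool ivory lantern".
Inside "wool ivory lantern": head "lantern" (specifically "ivory lantern"), modifier "wool".
Inside "ivory lantern": head "lantern", modifier "ivory".
Inside "cedar shield steward": head "steward", modifier "cedar shield".
Inside "cedar shield": head "shield", modifier "cedar".
Assembled: [[wool [ivory lantern]] [[cedar shield] steward]].

[[wool [ivory lantern]] [[cedar shield] steward]]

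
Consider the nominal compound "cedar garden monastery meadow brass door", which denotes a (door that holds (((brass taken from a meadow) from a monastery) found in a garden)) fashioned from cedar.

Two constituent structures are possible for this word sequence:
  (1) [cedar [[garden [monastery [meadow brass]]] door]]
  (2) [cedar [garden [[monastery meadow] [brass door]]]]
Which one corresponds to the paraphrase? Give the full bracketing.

The paraphrase's head is the "door" part ("garden monastery meadow brass door"); its modifier is "cedar".
That top-level split, carried through the inner groups, gives [cedar [[garden [monastery [meadow brass]]] door]].

[cedar [[garden [monastery [meadow brass]]] door]]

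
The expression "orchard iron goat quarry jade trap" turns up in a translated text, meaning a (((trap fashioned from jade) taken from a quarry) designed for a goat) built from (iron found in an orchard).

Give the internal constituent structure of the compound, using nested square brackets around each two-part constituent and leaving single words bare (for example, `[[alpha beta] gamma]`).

[[orchard iron] [goat [quarry [jade trap]]]]

Whole compound: head "trap" (specifically "goat quarry jade trap"), modifier "orchard iron".
Within "orchard iron", the head is "iron" and the modifier is "orchard".
Within "goat quarry jade trap", the head is "trap" (specifically "quarry jade trap") and the modifier is "goat".
Within "quarry jade trap", the head is "trap" (specifically "jade trap") and the modifier is "quarry".
Within "jade trap", the head is "trap" and the modifier is "jade".
Putting it together: [[orchard iron] [goat [quarry [jade trap]]]].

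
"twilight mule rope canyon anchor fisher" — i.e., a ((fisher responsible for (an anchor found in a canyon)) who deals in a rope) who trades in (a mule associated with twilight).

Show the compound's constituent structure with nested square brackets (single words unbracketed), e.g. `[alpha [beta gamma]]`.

[[twilight mule] [rope [[canyon anchor] fisher]]]

Overall it is a kind of fisher (specifically "rope canyon anchor fisher"); the modifier is "twilight mule".
"twilight mule" → head "mule", modifier "twilight".
"rope canyon anchor fisher" → head "fisher" (specifically "canyon anchor fisher"), modifier "rope".
"canyon anchor fisher" → head "fisher", modifier "canyon anchor".
"canyon anchor" → head "anchor", modifier "canyon".
Putting it together: [[twilight mule] [rope [[canyon anchor] fisher]]].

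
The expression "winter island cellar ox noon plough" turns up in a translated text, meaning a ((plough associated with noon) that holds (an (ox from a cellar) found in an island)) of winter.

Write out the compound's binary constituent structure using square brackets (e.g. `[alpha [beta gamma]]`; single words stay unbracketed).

[winter [[island [cellar ox]] [noon plough]]]

At the top level: head "plough" (specifically "island cellar ox noon plough"); modifier "winter".
"island cellar ox noon plough" → head "plough" (specifically "noon plough"), modifier "island cellar ox".
"island cellar ox" → head "ox" (specifically "cellar ox"), modifier "island".
"cellar ox" → head "ox", modifier "cellar".
"noon plough" → head "plough", modifier "noon".
So the structure is [winter [[island [cellar ox]] [noon plough]]].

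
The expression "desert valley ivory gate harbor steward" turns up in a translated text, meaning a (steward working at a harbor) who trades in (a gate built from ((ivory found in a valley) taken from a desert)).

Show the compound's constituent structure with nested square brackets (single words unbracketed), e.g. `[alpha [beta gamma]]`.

The outermost head in the paraphrase is "steward" (specifically "harbor steward"), modified by "desert valley ivory gate".
Inside "desert valley ivory gate": head "gate", modifier "desert valley ivory".
Inside "desert valley ivory": head "ivory" (specifically "valley ivory"), modifier "desert".
Inside "valley ivory": head "ivory", modifier "valley".
Inside "harbor steward": head "steward", modifier "harbor".
Putting it together: [[[desert [valley ivory]] gate] [harbor steward]].

[[[desert [valley ivory]] gate] [harbor steward]]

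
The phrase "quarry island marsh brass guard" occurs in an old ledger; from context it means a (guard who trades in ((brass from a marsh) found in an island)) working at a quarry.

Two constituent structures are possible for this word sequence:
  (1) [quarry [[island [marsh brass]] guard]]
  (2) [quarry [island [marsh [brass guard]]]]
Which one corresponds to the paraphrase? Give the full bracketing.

The paraphrase's head is the "guard" part ("island marsh brass guard"); its modifier is "quarry".
That top-level split, carried through the inner groups, gives [quarry [[island [marsh brass]] guard]].

[quarry [[island [marsh brass]] guard]]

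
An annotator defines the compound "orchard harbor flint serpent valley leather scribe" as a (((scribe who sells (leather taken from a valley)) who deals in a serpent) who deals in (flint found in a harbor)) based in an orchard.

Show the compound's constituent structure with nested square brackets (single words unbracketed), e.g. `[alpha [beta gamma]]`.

[orchard [[harbor flint] [serpent [[valley leather] scribe]]]]

At the top level: head "scribe" (specifically "harbor flint serpent valley leather scribe"); modifier "orchard".
Within "harbor flint serpent valley leather scribe", the head is "scribe" (specifically "serpent valley leather scribe") and the modifier is "harbor flint".
Within "harbor flint", the head is "flint" and the modifier is "harbor".
Within "serpent valley leather scribe", the head is "scribe" (specifically "valley leather scribe") and the modifier is "serpent".
Within "valley leather scribe", the head is "scribe" and the modifier is "valley leather".
Within "valley leather", the head is "leather" and the modifier is "valley".
Assembled: [orchard [[harbor flint] [serpent [[valley leather] scribe]]]].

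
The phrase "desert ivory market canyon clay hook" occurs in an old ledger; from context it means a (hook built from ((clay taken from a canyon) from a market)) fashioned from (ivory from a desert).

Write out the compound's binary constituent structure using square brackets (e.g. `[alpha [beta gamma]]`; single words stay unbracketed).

The outermost head in the paraphrase is "hook" (specifically "market canyon clay hook"), modified by "desert ivory".
"desert ivory" → head "ivory", modifier "desert".
"market canyon clay hook" → head "hook", modifier "market canyon clay".
"market canyon clay" → head "clay" (specifically "canyon clay"), modifier "market".
"canyon clay" → head "clay", modifier "canyon".
Putting it together: [[desert ivory] [[market [canyon clay]] hook]].

[[desert ivory] [[market [canyon clay]] hook]]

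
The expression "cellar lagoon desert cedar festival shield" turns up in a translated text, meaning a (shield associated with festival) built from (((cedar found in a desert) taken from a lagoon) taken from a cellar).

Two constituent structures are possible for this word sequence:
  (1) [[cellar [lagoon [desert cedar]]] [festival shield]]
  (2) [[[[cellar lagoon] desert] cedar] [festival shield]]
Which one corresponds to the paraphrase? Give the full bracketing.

The paraphrase's head is the "shield" part ("festival shield"); its modifier is "cellar lagoon desert cedar".
That top-level split, carried through the inner groups, gives [[cellar [lagoon [desert cedar]]] [festival shield]].

[[cellar [lagoon [desert cedar]]] [festival shield]]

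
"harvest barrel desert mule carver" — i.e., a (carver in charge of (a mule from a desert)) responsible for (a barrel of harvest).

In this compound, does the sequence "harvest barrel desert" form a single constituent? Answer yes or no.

The top-level split is [harvest barrel] [desert mule carver]; the full structure is [[harvest barrel] [[desert mule] carver]].
"harvest barrel desert" straddles a constituent boundary, so it is not a single unit.

no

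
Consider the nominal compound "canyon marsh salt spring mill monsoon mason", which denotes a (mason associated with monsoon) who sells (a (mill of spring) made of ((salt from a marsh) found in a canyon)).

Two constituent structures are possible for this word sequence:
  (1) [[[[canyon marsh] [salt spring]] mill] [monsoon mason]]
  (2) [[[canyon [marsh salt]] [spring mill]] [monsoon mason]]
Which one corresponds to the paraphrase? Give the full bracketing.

[[[canyon [marsh salt]] [spring mill]] [monsoon mason]]

The paraphrase's head is the "mason" part ("monsoon mason"); its modifier is "canyon marsh salt spring mill".
That top-level split, carried through the inner groups, gives [[[canyon [marsh salt]] [spring mill]] [monsoon mason]].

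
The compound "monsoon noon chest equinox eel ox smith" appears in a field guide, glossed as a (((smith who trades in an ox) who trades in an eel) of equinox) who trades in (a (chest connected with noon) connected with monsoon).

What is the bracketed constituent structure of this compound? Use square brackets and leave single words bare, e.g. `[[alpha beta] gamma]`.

The outermost head in the paraphrase is "smith" (specifically "equinox eel ox smith"), modified by "monsoon noon chest".
"monsoon noon chest" → head "chest" (specifically "noon chest"), modifier "monsoon".
"noon chest" → head "chest", modifier "noon".
"equinox eel ox smith" → head "smith" (specifically "eel ox smith"), modifier "equinox".
"eel ox smith" → head "smith" (specifically "ox smith"), modifier "eel".
"ox smith" → head "smith", modifier "ox".
Putting it together: [[monsoon [noon chest]] [equinox [eel [ox smith]]]].

[[monsoon [noon chest]] [equinox [eel [ox smith]]]]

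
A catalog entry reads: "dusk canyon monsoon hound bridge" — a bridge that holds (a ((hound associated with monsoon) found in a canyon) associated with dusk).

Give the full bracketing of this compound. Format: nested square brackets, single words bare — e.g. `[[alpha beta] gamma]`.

[[dusk [canyon [monsoon hound]]] bridge]

Whole compound: head "bridge", modifier "dusk canyon monsoon hound".
Within "dusk canyon monsoon hound", the head is "hound" (specifically "canyon monsoon hound") and the modifier is "dusk".
Within "canyon monsoon hound", the head is "hound" (specifically "monsoon hound") and the modifier is "canyon".
Within "monsoon hound", the head is "hound" and the modifier is "monsoon".
Assembled: [[dusk [canyon [monsoon hound]]] bridge].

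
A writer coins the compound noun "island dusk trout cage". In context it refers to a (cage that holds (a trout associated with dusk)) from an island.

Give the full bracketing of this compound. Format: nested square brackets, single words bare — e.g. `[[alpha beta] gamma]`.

The outermost head in the paraphrase is "cage" (specifically "dusk trout cage"), modified by "island".
"dusk trout cage" → head "cage", modifier "dusk trout".
"dusk trout" → head "trout", modifier "dusk".
So the structure is [island [[dusk trout] cage]].

[island [[dusk trout] cage]]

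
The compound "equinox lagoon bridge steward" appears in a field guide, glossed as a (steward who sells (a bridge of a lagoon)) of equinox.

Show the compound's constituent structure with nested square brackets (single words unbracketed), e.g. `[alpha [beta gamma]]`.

At the top level: head "steward" (specifically "lagoon bridge steward"); modifier "equinox".
"lagoon bridge steward" → head "steward", modifier "lagoon bridge".
"lagoon bridge" → head "bridge", modifier "lagoon".
So the structure is [equinox [[lagoon bridge] steward]].

[equinox [[lagoon bridge] steward]]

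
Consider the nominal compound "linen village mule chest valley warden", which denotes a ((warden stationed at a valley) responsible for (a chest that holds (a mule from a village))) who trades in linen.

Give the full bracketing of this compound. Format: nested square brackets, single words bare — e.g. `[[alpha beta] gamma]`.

[linen [[[village mule] chest] [valley warden]]]

Overall it is a kind of warden (specifically "village mule chest valley warden"); the modifier is "linen".
Within "village mule chest valley warden", the head is "warden" (specifically "valley warden") and the modifier is "village mule chest".
Within "village mule chest", the head is "chest" and the modifier is "village mule".
Within "village mule", the head is "mule" and the modifier is "village".
Within "valley warden", the head is "warden" and the modifier is "valley".
Putting it together: [linen [[[village mule] chest] [valley warden]]].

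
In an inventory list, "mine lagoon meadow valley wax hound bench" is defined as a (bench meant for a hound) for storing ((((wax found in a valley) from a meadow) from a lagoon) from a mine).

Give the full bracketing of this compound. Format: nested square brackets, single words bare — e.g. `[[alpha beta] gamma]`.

The outermost head in the paraphrase is "bench" (specifically "hound bench"), modified by "mine lagoon meadow valley wax".
Inside "mine lagoon meadow valley wax": head "wax" (specifically "lagoon meadow valley wax"), modifier "mine".
Inside "lagoon meadow valley wax": head "wax" (specifically "meadow valley wax"), modifier "lagoon".
Inside "meadow valley wax": head "wax" (specifically "valley wax"), modifier "meadow".
Inside "valley wax": head "wax", modifier "valley".
Inside "hound bench": head "bench", modifier "hound".
So the structure is [[mine [lagoon [meadow [valley wax]]]] [hound bench]].

[[mine [lagoon [meadow [valley wax]]]] [hound bench]]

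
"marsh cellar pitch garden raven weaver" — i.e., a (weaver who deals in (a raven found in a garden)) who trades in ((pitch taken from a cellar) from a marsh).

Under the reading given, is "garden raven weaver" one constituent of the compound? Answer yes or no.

yes

The paraphrase groups the words so that "garden raven weaver" is one unit: it corresponds to a single parenthesized sub-phrase.
The full structure is [[marsh [cellar pitch]] [[garden raven] weaver]], in which [garden raven weaver] is a constituent.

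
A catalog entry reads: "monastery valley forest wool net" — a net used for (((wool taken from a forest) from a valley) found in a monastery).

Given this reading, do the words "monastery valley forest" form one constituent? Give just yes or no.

The top-level split is [monastery valley forest wool] [net]; the full structure is [[monastery [valley [forest wool]]] net].
"monastery valley forest" straddles a constituent boundary, so it is not a single unit.

no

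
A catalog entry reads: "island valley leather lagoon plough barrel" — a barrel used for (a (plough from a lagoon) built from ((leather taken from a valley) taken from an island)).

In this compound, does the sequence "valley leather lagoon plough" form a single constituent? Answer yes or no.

no

The top-level split is [island valley leather lagoon plough] [barrel]; the full structure is [[[island [valley leather]] [lagoon plough]] barrel].
"valley leather lagoon plough" straddles a constituent boundary, so it is not a single unit.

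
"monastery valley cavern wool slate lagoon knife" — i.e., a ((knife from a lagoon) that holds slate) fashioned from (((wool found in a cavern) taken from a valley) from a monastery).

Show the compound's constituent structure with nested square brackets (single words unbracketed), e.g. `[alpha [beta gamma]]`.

[[monastery [valley [cavern wool]]] [slate [lagoon knife]]]

At the top level: head "knife" (specifically "slate lagoon knife"); modifier "monastery valley cavern wool".
"monastery valley cavern wool" → head "wool" (specifically "valley cavern wool"), modifier "monastery".
"valley cavern wool" → head "wool" (specifically "cavern wool"), modifier "valley".
"cavern wool" → head "wool", modifier "cavern".
"slate lagoon knife" → head "knife" (specifically "lagoon knife"), modifier "slate".
"lagoon knife" → head "knife", modifier "lagoon".
Putting it together: [[monastery [valley [cavern wool]]] [slate [lagoon knife]]].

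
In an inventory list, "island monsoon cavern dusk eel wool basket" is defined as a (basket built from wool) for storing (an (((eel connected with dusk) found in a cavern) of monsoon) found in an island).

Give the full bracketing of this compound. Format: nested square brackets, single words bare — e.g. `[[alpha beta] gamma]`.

[[island [monsoon [cavern [dusk eel]]]] [wool basket]]

Overall it is a kind of basket (specifically "wool basket"); the modifier is "island monsoon cavern dusk eel".
"island monsoon cavern dusk eel" → head "eel" (specifically "monsoon cavern dusk eel"), modifier "island".
"monsoon cavern dusk eel" → head "eel" (specifically "cavern dusk eel"), modifier "monsoon".
"cavern dusk eel" → head "eel" (specifically "dusk eel"), modifier "cavern".
"dusk eel" → head "eel", modifier "dusk".
"wool basket" → head "basket", modifier "wool".
So the structure is [[island [monsoon [cavern [dusk eel]]]] [wool basket]].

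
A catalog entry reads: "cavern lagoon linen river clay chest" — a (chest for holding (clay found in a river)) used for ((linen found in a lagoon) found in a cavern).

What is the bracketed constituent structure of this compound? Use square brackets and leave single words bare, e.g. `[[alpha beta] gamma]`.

At the top level: head "chest" (specifically "river clay chest"); modifier "cavern lagoon linen".
"cavern lagoon linen" → head "linen" (specifically "lagoon linen"), modifier "cavern".
"lagoon linen" → head "linen", modifier "lagoon".
"river clay chest" → head "chest", modifier "river clay".
"river clay" → head "clay", modifier "river".
Putting it together: [[cavern [lagoon linen]] [[river clay] chest]].

[[cavern [lagoon linen]] [[river clay] chest]]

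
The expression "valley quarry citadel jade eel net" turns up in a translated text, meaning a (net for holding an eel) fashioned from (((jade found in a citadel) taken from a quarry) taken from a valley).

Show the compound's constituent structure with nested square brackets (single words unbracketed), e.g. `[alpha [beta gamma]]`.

[[valley [quarry [citadel jade]]] [eel net]]

Whole compound: head "net" (specifically "eel net"), modifier "valley quarry citadel jade".
"valley quarry citadel jade" → head "jade" (specifically "quarry citadel jade"), modifier "valley".
"quarry citadel jade" → head "jade" (specifically "citadel jade"), modifier "quarry".
"citadel jade" → head "jade", modifier "citadel".
"eel net" → head "net", modifier "eel".
So the structure is [[valley [quarry [citadel jade]]] [eel net]].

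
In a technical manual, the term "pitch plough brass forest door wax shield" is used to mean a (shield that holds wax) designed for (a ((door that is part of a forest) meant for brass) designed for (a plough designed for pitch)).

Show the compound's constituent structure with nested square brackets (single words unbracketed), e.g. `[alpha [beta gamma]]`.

Overall it is a kind of shield (specifically "wax shield"); the modifier is "pitch plough brass forest door".
"pitch plough brass forest door" → head "door" (specifically "brass forest door"), modifier "pitch plough".
"pitch plough" → head "plough", modifier "pitch".
"brass forest door" → head "door" (specifically "forest door"), modifier "brass".
"forest door" → head "door", modifier "forest".
"wax shield" → head "shield", modifier "wax".
So the structure is [[[pitch plough] [brass [forest door]]] [wax shield]].

[[[pitch plough] [brass [forest door]]] [wax shield]]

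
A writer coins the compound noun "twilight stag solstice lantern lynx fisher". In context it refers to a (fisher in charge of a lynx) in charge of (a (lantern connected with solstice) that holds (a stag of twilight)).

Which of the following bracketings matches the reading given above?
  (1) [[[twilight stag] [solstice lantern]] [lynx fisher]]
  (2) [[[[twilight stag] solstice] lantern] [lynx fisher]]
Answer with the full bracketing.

[[[twilight stag] [solstice lantern]] [lynx fisher]]

The paraphrase's head is the "fisher" part ("lynx fisher"); its modifier is "twilight stag solstice lantern".
That top-level split, carried through the inner groups, gives [[[twilight stag] [solstice lantern]] [lynx fisher]].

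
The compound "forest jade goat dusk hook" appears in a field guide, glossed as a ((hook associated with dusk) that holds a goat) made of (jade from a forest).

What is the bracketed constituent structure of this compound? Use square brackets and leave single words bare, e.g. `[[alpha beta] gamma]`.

The outermost head in the paraphrase is "hook" (specifically "goat dusk hook"), modified by "forest jade".
"forest jade" → head "jade", modifier "forest".
"goat dusk hook" → head "hook" (specifically "dusk hook"), modifier "goat".
"dusk hook" → head "hook", modifier "dusk".
Assembled: [[forest jade] [goat [dusk hook]]].

[[forest jade] [goat [dusk hook]]]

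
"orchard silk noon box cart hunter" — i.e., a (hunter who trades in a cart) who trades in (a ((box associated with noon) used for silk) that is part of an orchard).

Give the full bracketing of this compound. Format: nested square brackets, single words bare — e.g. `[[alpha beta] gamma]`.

[[orchard [silk [noon box]]] [cart hunter]]

Overall it is a kind of hunter (specifically "cart hunter"); the modifier is "orchard silk noon box".
Inside "orchard silk noon box": head "box" (specifically "silk noon box"), modifier "orchard".
Inside "silk noon box": head "box" (specifically "noon box"), modifier "silk".
Inside "noon box": head "box", modifier "noon".
Inside "cart hunter": head "hunter", modifier "cart".
Assembled: [[orchard [silk [noon box]]] [cart hunter]].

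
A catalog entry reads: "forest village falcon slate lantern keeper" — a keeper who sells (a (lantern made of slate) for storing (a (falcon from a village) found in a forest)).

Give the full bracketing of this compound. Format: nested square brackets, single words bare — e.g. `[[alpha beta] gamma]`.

Overall it is a kind of keeper; the modifier is "forest village falcon slate lantern".
"forest village falcon slate lantern" → head "lantern" (specifically "slate lantern"), modifier "forest village falcon".
"forest village falcon" → head "falcon" (specifically "village falcon"), modifier "forest".
"village falcon" → head "falcon", modifier "village".
"slate lantern" → head "lantern", modifier "slate".
Putting it together: [[[forest [village falcon]] [slate lantern]] keeper].

[[[forest [village falcon]] [slate lantern]] keeper]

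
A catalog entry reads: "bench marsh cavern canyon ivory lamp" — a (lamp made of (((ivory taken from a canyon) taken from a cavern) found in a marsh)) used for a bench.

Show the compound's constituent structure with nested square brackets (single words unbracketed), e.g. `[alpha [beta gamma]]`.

Whole compound: head "lamp" (specifically "marsh cavern canyon ivory lamp"), modifier "bench".
"marsh cavern canyon ivory lamp" → head "lamp", modifier "marsh cavern canyon ivory".
"marsh cavern canyon ivory" → head "ivory" (specifically "cavern canyon ivory"), modifier "marsh".
"cavern canyon ivory" → head "ivory" (specifically "canyon ivory"), modifier "cavern".
"canyon ivory" → head "ivory", modifier "canyon".
Assembled: [bench [[marsh [cavern [canyon ivory]]] lamp]].

[bench [[marsh [cavern [canyon ivory]]] lamp]]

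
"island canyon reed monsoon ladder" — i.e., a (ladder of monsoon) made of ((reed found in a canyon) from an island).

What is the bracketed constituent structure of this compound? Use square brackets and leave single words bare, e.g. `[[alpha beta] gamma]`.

[[island [canyon reed]] [monsoon ladder]]

Overall it is a kind of ladder (specifically "monsoon ladder"); the modifier is "island canyon reed".
Inside "island canyon reed": head "reed" (specifically "canyon reed"), modifier "island".
Inside "canyon reed": head "reed", modifier "canyon".
Inside "monsoon ladder": head "ladder", modifier "monsoon".
Putting it together: [[island [canyon reed]] [monsoon ladder]].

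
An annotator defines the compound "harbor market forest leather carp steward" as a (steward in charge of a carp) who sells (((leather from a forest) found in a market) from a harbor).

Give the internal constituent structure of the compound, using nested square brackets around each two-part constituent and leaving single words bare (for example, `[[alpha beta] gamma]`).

[[harbor [market [forest leather]]] [carp steward]]

At the top level: head "steward" (specifically "carp steward"); modifier "harbor market forest leather".
"harbor market forest leather" → head "leather" (specifically "market forest leather"), modifier "harbor".
"market forest leather" → head "leather" (specifically "forest leather"), modifier "market".
"forest leather" → head "leather", modifier "forest".
"carp steward" → head "steward", modifier "carp".
Putting it together: [[harbor [market [forest leather]]] [carp steward]].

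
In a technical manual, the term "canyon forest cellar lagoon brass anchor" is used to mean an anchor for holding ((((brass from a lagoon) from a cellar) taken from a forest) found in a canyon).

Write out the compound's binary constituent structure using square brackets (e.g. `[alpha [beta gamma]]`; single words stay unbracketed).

The outermost head in the paraphrase is "anchor", modified by "canyon forest cellar lagoon brass".
Within "canyon forest cellar lagoon brass", the head is "brass" (specifically "forest cellar lagoon brass") and the modifier is "canyon".
Within "forest cellar lagoon brass", the head is "brass" (specifically "cellar lagoon brass") and the modifier is "forest".
Within "cellar lagoon brass", the head is "brass" (specifically "lagoon brass") and the modifier is "cellar".
Within "lagoon brass", the head is "brass" and the modifier is "lagoon".
Putting it together: [[canyon [forest [cellar [lagoon brass]]]] anchor].

[[canyon [forest [cellar [lagoon brass]]]] anchor]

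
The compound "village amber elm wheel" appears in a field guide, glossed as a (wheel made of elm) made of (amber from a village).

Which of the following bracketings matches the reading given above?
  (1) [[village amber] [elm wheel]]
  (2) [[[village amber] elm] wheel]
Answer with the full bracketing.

[[village amber] [elm wheel]]

The paraphrase's head is the "wheel" part ("elm wheel"); its modifier is "village amber".
That top-level split, carried through the inner groups, gives [[village amber] [elm wheel]].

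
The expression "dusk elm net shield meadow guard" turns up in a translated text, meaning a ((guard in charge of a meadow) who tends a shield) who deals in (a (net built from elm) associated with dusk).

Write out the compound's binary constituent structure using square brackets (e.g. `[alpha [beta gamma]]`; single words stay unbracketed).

[[dusk [elm net]] [shield [meadow guard]]]

Overall it is a kind of guard (specifically "shield meadow guard"); the modifier is "dusk elm net".
Within "dusk elm net", the head is "net" (specifically "elm net") and the modifier is "dusk".
Within "elm net", the head is "net" and the modifier is "elm".
Within "shield meadow guard", the head is "guard" (specifically "meadow guard") and the modifier is "shield".
Within "meadow guard", the head is "guard" and the modifier is "meadow".
Assembled: [[dusk [elm net]] [shield [meadow guard]]].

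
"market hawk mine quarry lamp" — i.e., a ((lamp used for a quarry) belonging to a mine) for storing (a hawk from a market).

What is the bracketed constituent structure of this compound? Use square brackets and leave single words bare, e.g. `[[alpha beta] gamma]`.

The outermost head in the paraphrase is "lamp" (specifically "mine quarry lamp"), modified by "market hawk".
Within "market hawk", the head is "hawk" and the modifier is "market".
Within "mine quarry lamp", the head is "lamp" (specifically "quarry lamp") and the modifier is "mine".
Within "quarry lamp", the head is "lamp" and the modifier is "quarry".
So the structure is [[market hawk] [mine [quarry lamp]]].

[[market hawk] [mine [quarry lamp]]]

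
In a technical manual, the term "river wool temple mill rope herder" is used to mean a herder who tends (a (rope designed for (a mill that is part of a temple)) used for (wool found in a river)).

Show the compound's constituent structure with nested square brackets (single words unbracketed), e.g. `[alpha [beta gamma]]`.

Overall it is a kind of herder; the modifier is "river wool temple mill rope".
Inside "river wool temple mill rope": head "rope" (specifically "temple mill rope"), modifier "river wool".
Inside "river wool": head "wool", modifier "river".
Inside "temple mill rope": head "rope", modifier "temple mill".
Inside "temple mill": head "mill", modifier "temple".
Assembled: [[[river wool] [[temple mill] rope]] herder].

[[[river wool] [[temple mill] rope]] herder]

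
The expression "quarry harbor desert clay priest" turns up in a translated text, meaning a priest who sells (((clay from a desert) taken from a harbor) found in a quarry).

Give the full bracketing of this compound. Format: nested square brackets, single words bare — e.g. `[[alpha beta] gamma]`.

Whole compound: head "priest", modifier "quarry harbor desert clay".
"quarry harbor desert clay" → head "clay" (specifically "harbor desert clay"), modifier "quarry".
"harbor desert clay" → head "clay" (specifically "desert clay"), modifier "harbor".
"desert clay" → head "clay", modifier "desert".
Putting it together: [[quarry [harbor [desert clay]]] priest].

[[quarry [harbor [desert clay]]] priest]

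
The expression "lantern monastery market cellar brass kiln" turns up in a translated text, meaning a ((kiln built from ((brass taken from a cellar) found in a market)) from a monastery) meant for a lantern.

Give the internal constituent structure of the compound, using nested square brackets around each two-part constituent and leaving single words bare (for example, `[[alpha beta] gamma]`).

The outermost head in the paraphrase is "kiln" (specifically "monastery market cellar brass kiln"), modified by "lantern".
Within "monastery market cellar brass kiln", the head is "kiln" (specifically "market cellar brass kiln") and the modifier is "monastery".
Within "market cellar brass kiln", the head is "kiln" and the modifier is "market cellar brass".
Within "market cellar brass", the head is "brass" (specifically "cellar brass") and the modifier is "market".
Within "cellar brass", the head is "brass" and the modifier is "cellar".
Assembled: [lantern [monastery [[market [cellar brass]] kiln]]].

[lantern [monastery [[market [cellar brass]] kiln]]]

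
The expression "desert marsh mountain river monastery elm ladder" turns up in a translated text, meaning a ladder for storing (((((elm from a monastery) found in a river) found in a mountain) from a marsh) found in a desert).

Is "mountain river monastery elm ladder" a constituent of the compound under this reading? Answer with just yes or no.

The top-level split is [desert marsh mountain river monastery elm] [ladder]; the full structure is [[desert [marsh [mountain [river [monastery elm]]]]] ladder].
"mountain river monastery elm ladder" straddles a constituent boundary, so it is not a single unit.

no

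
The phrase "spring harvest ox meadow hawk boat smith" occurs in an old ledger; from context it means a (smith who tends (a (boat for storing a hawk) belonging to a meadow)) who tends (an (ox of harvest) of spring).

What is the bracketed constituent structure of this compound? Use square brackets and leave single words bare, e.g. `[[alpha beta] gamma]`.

At the top level: head "smith" (specifically "meadow hawk boat smith"); modifier "spring harvest ox".
Inside "spring harvest ox": head "ox" (specifically "harvest ox"), modifier "spring".
Inside "harvest ox": head "ox", modifier "harvest".
Inside "meadow hawk boat smith": head "smith", modifier "meadow hawk boat".
Inside "meadow hawk boat": head "boat" (specifically "hawk boat"), modifier "meadow".
Inside "hawk boat": head "boat", modifier "hawk".
Assembled: [[spring [harvest ox]] [[meadow [hawk boat]] smith]].

[[spring [harvest ox]] [[meadow [hawk boat]] smith]]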